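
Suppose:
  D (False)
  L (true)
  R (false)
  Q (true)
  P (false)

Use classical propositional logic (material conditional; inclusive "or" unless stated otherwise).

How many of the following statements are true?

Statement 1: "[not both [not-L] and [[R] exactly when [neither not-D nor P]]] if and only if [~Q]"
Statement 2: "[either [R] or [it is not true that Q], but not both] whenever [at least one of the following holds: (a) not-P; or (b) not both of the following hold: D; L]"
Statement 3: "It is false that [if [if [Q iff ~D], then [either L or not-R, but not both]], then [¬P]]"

Statement 1: Parsed as (~L nand (R <-> (~D nor P))) <-> ~Q

~L = ~T = F
~D = ~F = T
~D nor P = T nor F = F
R <-> (~D nor P) = F <-> F = T
~L nand (R <-> (~D nor P)) = F nand T = T
~Q = ~T = F
(~L nand (R <-> (~D nor P))) <-> ~Q = T <-> F = F
So Statement 1 is false.

Statement 2: This is (~P | (D nand L)) -> (R xor ~Q).

~P = ~F = T
D nand L = F nand T = T
~P | (D nand L) = T | T = T
~Q = ~T = F
R xor ~Q = F xor F = F
(~P | (D nand L)) -> (R xor ~Q) = T -> F = F
Hence Statement 2 is false.

Statement 3: This is ~(((Q <-> ~D) -> (L xor ~R)) -> ~P).

~D = ~F = T
Q <-> ~D = T <-> T = T
~R = ~F = T
L xor ~R = T xor T = F
(Q <-> ~D) -> (L xor ~R) = T -> F = F
~P = ~F = T
((Q <-> ~D) -> (L xor ~R)) -> ~P = F -> T = T
~(((Q <-> ~D) -> (L xor ~R)) -> ~P) = ~T = F
So Statement 3 is false.

0 of the 3 statements are true (none).

0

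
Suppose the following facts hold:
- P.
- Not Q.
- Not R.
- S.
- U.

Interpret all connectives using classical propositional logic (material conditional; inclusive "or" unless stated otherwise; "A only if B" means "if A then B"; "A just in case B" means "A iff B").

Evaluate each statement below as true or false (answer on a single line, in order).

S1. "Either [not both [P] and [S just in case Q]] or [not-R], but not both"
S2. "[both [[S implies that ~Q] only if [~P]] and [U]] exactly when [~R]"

S1: In symbols: (P ↑ (S ↔ Q)) ⊕ ¬R

S ↔ Q = T ↔ F = F
P ↑ (S ↔ Q) = T ↑ F = T
¬R = ¬F = T
(P ↑ (S ↔ Q)) ⊕ ¬R = T ⊕ T = F
Thus S1 is false.

S2: Parsed as (((S → ¬Q) → ¬P) ∧ U) ↔ ¬R

¬Q = ¬F = T
S → ¬Q = T → T = T
¬P = ¬T = F
(S → ¬Q) → ¬P = T → F = F
((S → ¬Q) → ¬P) ∧ U = F ∧ T = F
¬R = ¬F = T
(((S → ¬Q) → ¬P) ∧ U) ↔ ¬R = F ↔ T = F
So S2 is false.

S1 False / S2 False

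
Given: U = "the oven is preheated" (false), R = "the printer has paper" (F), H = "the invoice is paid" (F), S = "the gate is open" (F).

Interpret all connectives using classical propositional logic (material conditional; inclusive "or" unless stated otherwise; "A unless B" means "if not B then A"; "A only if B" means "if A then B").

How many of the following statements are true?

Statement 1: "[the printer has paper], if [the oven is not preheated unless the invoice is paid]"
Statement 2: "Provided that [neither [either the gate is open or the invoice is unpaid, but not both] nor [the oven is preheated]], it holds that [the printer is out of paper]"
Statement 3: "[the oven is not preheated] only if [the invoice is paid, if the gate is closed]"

Statement 1: This is (¬U ∨ H) → R.

¬U = ¬F = T
¬U ∨ H = T ∨ F = T
(¬U ∨ H) → R = T → F = F
Hence Statement 1 is false.

Statement 2: Parsed as ((S ⊕ ¬H) ↓ U) → ¬R

¬H = ¬F = T
S ⊕ ¬H = F ⊕ T = T
(S ⊕ ¬H) ↓ U = T ↓ F = F
¬R = ¬F = T
((S ⊕ ¬H) ↓ U) → ¬R = F → T = T
So Statement 2 is true.

Statement 3: Parsed as ¬U → (¬S → H)

¬U = ¬F = T
¬S = ¬F = T
¬S → H = T → F = F
¬U → (¬S → H) = T → F = F
Hence Statement 3 is false.

1 of the 3 statements is true.

1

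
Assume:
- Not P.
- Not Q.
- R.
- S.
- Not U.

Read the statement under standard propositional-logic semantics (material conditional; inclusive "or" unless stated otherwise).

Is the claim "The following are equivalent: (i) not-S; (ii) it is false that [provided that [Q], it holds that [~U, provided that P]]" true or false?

The statement is true.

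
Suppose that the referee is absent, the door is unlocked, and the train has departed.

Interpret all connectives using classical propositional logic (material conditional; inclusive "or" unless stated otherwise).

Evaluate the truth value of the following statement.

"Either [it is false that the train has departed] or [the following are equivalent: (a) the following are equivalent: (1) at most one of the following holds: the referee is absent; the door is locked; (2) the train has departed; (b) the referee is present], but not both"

False

Let U = "the train has departed" (T), K = "the referee is present" (F), R = "the door is locked" (F).
Parsed as ¬U ⊕ (((¬K ↑ R) ↔ U) ↔ K)

¬U = ¬T = F
¬K = ¬F = T
¬K ↑ R = T ↑ F = T
(¬K ↑ R) ↔ U = T ↔ T = T
((¬K ↑ R) ↔ U) ↔ K = T ↔ F = F
¬U ⊕ (((¬K ↑ R) ↔ U) ↔ K) = F ⊕ F = F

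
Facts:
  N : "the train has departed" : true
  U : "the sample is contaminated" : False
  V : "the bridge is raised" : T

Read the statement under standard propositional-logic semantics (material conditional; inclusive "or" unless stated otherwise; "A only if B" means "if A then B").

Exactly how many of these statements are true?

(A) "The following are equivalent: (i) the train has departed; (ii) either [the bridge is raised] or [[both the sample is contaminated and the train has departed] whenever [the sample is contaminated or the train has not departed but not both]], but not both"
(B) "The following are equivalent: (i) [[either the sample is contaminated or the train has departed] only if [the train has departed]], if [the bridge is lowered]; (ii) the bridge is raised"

1

(A): Parsed as N iff (V xor ((U xor not N) -> (U and N)))

not N = not True = False
U xor not N = False xor False = False
U and N = False and True = False
(U xor not N) -> (U and N) = False -> False = True
V xor ((U xor not N) -> (U and N)) = True xor True = False
N iff (V xor ((U xor not N) -> (U and N))) = True iff False = False
Hence (A) is false.

(B): This is (not V -> ((U or N) -> N)) iff V.

not V = not True = False
U or N = False or True = True
(U or N) -> N = True -> True = True
not V -> ((U or N) -> N) = False -> True = True
(not V -> ((U or N) -> N)) iff V = True iff True = True
So (B) is true.

1 of the 2 statements is true ((B)).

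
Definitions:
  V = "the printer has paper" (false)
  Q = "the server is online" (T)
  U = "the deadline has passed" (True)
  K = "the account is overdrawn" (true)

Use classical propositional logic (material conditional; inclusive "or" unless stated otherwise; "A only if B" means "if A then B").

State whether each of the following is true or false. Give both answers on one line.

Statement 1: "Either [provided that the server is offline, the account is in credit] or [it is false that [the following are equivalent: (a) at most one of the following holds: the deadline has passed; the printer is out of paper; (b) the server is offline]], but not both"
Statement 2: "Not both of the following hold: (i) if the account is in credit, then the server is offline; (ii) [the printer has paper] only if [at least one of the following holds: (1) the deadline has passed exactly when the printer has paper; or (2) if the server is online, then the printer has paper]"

Statement 1 T, Statement 2 F

Statement 1: Formalization: (¬Q → ¬K) ⊕ ¬((U ↑ ¬V) ↔ ¬Q)

¬Q = ¬T = F
¬K = ¬T = F
¬Q → ¬K = F → F = T
¬V = ¬F = T
U ↑ ¬V = T ↑ T = F
¬Q = ¬T = F
(U ↑ ¬V) ↔ ¬Q = F ↔ F = T
¬((U ↑ ¬V) ↔ ¬Q) = ¬T = F
(¬Q → ¬K) ⊕ ¬((U ↑ ¬V) ↔ ¬Q) = T ⊕ F = T
Hence Statement 1 is true.

Statement 2: This is (¬K → ¬Q) ↑ (V → ((U ↔ V) ∨ (Q → V))).

¬K = ¬T = F
¬Q = ¬T = F
¬K → ¬Q = F → F = T
U ↔ V = T ↔ F = F
Q → V = T → F = F
(U ↔ V) ∨ (Q → V) = F ∨ F = F
V → ((U ↔ V) ∨ (Q → V)) = F → F = T
(¬K → ¬Q) ↑ (V → ((U ↔ V) ∨ (Q → V))) = T ↑ T = F
Hence Statement 2 is false.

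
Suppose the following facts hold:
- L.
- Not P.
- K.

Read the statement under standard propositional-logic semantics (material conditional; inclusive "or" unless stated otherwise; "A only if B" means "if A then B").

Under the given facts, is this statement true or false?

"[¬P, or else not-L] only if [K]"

Formalization: (~P | ~L) -> K

~P = ~F = T
~L = ~T = F
~P | ~L = T | F = T
(~P | ~L) -> K = T -> T = T

true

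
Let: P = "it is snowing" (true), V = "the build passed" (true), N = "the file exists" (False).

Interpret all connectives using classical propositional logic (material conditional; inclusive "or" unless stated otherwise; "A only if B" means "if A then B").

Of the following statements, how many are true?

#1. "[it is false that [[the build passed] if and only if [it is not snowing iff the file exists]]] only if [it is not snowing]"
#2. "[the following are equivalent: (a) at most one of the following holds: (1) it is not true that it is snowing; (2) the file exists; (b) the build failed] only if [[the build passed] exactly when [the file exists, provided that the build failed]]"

2

#1: This is not (V iff (not P iff N)) -> not P.

not P = not True = False
not P iff N = False iff False = True
V iff (not P iff N) = True iff True = True
not (V iff (not P iff N)) = not True = False
not P = not True = False
not (V iff (not P iff N)) -> not P = False -> False = True
Thus #1 is true.

#2: This is ((not P nand N) iff not V) -> (V iff (not V -> N)).

not P = not True = False
not P nand N = False nand False = True
not V = not True = False
(not P nand N) iff not V = True iff False = False
not V = not True = False
not V -> N = False -> False = True
V iff (not V -> N) = True iff True = True
((not P nand N) iff not V) -> (V iff (not V -> N)) = False -> True = True
Thus #2 is true.

Count: 2.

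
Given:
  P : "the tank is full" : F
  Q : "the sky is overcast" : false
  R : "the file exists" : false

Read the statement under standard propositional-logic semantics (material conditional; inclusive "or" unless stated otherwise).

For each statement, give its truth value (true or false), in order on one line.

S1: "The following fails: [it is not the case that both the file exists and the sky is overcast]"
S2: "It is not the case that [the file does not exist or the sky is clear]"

S1: In symbols: ~(R nand Q)

R nand Q = F nand F = T
~(R nand Q) = ~T = F
So S1 is false.

S2: Parsed as ~(~R | ~Q)

~R = ~F = T
~Q = ~F = T
~R | ~Q = T | T = T
~(~R | ~Q) = ~T = F
So S2 is false.

S1 F, S2 F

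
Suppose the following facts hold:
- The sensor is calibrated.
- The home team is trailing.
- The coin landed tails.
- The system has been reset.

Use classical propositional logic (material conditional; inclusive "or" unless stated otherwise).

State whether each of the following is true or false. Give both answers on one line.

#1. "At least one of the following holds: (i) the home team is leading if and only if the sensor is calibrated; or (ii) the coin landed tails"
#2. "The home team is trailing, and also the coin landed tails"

#1 True; #2 True

Let N = "the home team is leading" (False), K = "the sensor is calibrated" (True), R = "the coin landed heads" (False).

#1: In symbols: (N iff K) or not R

N iff K = False iff True = False
not R = not False = True
(N iff K) or not R = False or True = True
Thus #1 is true.

#2: Parsed as not N and not R

not N = not False = True
not R = not False = True
not N and not R = True and True = True
Thus #2 is true.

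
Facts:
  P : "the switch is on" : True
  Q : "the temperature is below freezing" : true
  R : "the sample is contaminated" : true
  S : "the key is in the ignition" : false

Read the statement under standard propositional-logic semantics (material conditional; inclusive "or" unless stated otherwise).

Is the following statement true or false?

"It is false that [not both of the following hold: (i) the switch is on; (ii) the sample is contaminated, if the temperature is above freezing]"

True.

Values: P=T, Q=T, R=T.
Parsed as ~(P nand (~Q -> R))

~Q = ~T = F
~Q -> R = F -> T = T
P nand (~Q -> R) = T nand T = F
~(P nand (~Q -> R)) = ~F = T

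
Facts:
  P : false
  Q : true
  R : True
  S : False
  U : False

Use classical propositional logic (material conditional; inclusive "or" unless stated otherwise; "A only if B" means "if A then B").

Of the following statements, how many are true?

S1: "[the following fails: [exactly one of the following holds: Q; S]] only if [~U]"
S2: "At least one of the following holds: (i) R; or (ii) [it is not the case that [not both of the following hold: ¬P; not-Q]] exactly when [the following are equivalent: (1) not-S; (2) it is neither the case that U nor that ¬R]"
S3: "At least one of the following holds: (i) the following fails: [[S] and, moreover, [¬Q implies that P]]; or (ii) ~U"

S1: Parsed as ¬(Q ⊕ S) → ¬U

Q ⊕ S = T ⊕ F = T
¬(Q ⊕ S) = ¬T = F
¬U = ¬F = T
¬(Q ⊕ S) → ¬U = F → T = T
So S1 is true.

S2: In symbols: R ∨ (¬(¬P ↑ ¬Q) ↔ (¬S ↔ (U ↓ ¬R)))

¬P = ¬F = T
¬Q = ¬T = F
¬P ↑ ¬Q = T ↑ F = T
¬(¬P ↑ ¬Q) = ¬T = F
¬S = ¬F = T
¬R = ¬T = F
U ↓ ¬R = F ↓ F = T
¬S ↔ (U ↓ ¬R) = T ↔ T = T
¬(¬P ↑ ¬Q) ↔ (¬S ↔ (U ↓ ¬R)) = F ↔ T = F
R ∨ (¬(¬P ↑ ¬Q) ↔ (¬S ↔ (U ↓ ¬R))) = T ∨ F = T
Hence S2 is true.

S3: Formalization: ¬(S ∧ (¬Q → P)) ∨ ¬U

¬Q = ¬T = F
¬Q → P = F → F = T
S ∧ (¬Q → P) = F ∧ T = F
¬(S ∧ (¬Q → P)) = ¬F = T
¬U = ¬F = T
¬(S ∧ (¬Q → P)) ∨ ¬U = T ∨ T = T
Hence S3 is true.

Count: 3.

3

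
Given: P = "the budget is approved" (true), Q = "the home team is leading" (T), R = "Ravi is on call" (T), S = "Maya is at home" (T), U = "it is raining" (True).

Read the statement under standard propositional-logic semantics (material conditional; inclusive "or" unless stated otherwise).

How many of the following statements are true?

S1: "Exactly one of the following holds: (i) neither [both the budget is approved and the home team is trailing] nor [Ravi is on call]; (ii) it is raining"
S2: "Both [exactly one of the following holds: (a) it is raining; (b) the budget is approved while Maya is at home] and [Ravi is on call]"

S1: Formalization: ((P ∧ ¬Q) ↓ R) ⊕ U

¬Q = ¬T = F
P ∧ ¬Q = T ∧ F = F
(P ∧ ¬Q) ↓ R = F ↓ T = F
((P ∧ ¬Q) ↓ R) ⊕ U = F ⊕ T = T
Hence S1 is true.

S2: In symbols: (U ⊕ (P ∧ S)) ∧ R

P ∧ S = T ∧ T = T
U ⊕ (P ∧ S) = T ⊕ T = F
(U ⊕ (P ∧ S)) ∧ R = F ∧ T = F
Thus S2 is false.

True statements: 1 (S1).

1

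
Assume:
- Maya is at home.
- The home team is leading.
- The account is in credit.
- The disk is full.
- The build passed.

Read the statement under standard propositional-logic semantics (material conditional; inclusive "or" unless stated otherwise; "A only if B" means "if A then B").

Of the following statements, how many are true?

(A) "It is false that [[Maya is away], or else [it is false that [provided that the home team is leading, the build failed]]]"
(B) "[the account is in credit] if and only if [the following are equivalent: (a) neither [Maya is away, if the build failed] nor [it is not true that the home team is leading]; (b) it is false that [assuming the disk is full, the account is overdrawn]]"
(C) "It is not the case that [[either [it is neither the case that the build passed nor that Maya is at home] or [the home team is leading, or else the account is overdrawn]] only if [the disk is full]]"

Let P = "Maya is at home" (True), Q = "the home team is leading" (True), U = "the build passed" (True), R = "the account is overdrawn" (False), S = "the disk is full" (True).

(A): This is not (not P or not (Q -> not U)).

not P = not True = False
not U = not True = False
Q -> not U = True -> False = False
not (Q -> not U) = not False = True
not P or not (Q -> not U) = False or True = True
not (not P or not (Q -> not U)) = not True = False
So (A) is false.

(B): This is not R iff (((not U -> not P) nor not Q) iff not (S -> R)).

not R = not False = True
not U = not True = False
not P = not True = False
not U -> not P = False -> False = True
not Q = not True = False
(not U -> not P) nor not Q = True nor False = False
S -> R = True -> False = False
not (S -> R) = not False = True
((not U -> not P) nor not Q) iff not (S -> R) = False iff True = False
not R iff (((not U -> not P) nor not Q) iff not (S -> R)) = True iff False = False
Hence (B) is false.

(C): This is not (((U nor P) or (Q or R)) -> S).

U nor P = True nor True = False
Q or R = True or False = True
(U nor P) or (Q or R) = False or True = True
((U nor P) or (Q or R)) -> S = True -> True = True
not (((U nor P) or (Q or R)) -> S) = not True = False
So (C) is false.

True statements: 0 (none).

0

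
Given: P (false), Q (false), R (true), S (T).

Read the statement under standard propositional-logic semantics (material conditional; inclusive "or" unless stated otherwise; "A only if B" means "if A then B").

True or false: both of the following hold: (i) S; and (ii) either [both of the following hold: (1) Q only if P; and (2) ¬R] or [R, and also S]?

This is S & (((Q -> P) & ~R) | (R & S)).

Q -> P = F -> F = T
~R = ~T = F
(Q -> P) & ~R = T & F = F
R & S = T & T = T
((Q -> P) & ~R) | (R & S) = F | T = T
S & (((Q -> P) & ~R) | (R & S)) = T & T = T

true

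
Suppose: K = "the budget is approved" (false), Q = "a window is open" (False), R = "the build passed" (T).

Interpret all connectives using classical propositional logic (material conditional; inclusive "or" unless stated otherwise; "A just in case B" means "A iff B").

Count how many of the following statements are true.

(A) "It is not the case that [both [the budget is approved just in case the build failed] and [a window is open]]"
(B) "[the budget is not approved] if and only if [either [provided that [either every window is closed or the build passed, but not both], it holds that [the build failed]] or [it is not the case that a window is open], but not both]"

1

(A): In symbols: ¬((K ↔ ¬R) ∧ Q)

¬R = ¬T = F
K ↔ ¬R = F ↔ F = T
(K ↔ ¬R) ∧ Q = T ∧ F = F
¬((K ↔ ¬R) ∧ Q) = ¬F = T
Thus (A) is true.

(B): Formalization: ¬K ↔ (((¬Q ⊕ R) → ¬R) ⊕ ¬Q)

¬K = ¬F = T
¬Q = ¬F = T
¬Q ⊕ R = T ⊕ T = F
¬R = ¬T = F
(¬Q ⊕ R) → ¬R = F → F = T
¬Q = ¬F = T
((¬Q ⊕ R) → ¬R) ⊕ ¬Q = T ⊕ T = F
¬K ↔ (((¬Q ⊕ R) → ¬R) ⊕ ¬Q) = T ↔ F = F
So (B) is false.

True statements: 1 ((A)).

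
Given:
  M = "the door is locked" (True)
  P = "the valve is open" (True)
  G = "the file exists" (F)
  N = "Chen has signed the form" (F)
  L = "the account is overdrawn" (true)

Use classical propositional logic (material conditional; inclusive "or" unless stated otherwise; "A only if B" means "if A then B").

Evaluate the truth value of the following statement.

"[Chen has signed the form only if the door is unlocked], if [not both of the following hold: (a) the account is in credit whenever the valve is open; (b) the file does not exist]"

true

Values: P=T, L=T, G=F, N=F, M=T.
Parsed as ((P → ¬L) ↑ ¬G) → (N → ¬M)

¬L = ¬T = F
P → ¬L = T → F = F
¬G = ¬F = T
(P → ¬L) ↑ ¬G = F ↑ T = T
¬M = ¬T = F
N → ¬M = F → F = T
((P → ¬L) ↑ ¬G) → (N → ¬M) = T → T = T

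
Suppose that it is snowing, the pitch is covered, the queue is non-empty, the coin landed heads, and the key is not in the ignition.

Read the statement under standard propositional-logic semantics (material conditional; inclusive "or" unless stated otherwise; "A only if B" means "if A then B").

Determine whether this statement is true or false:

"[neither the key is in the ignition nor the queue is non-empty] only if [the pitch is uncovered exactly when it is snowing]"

Let U = "the key is in the ignition" (False), R = "the queue is empty" (False), Q = "the pitch is covered" (True), P = "it is snowing" (True).
Parsed as (U nor not R) -> (not Q iff P)

not R = not False = True
U nor not R = False nor True = False
not Q = not True = False
not Q iff P = False iff True = False
(U nor not R) -> (not Q iff P) = False -> False = True

True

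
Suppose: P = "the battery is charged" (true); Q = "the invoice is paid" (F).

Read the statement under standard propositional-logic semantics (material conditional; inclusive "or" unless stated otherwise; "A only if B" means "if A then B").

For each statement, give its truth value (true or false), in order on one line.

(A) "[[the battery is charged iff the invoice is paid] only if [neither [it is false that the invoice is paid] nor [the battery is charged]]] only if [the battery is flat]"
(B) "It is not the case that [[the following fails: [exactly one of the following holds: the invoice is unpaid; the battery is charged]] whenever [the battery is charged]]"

(A) False, (B) False

(A): This is ((P iff Q) -> (not Q nor P)) -> not P.

P iff Q = True iff False = False
not Q = not False = True
not Q nor P = True nor True = False
(P iff Q) -> (not Q nor P) = False -> False = True
not P = not True = False
((P iff Q) -> (not Q nor P)) -> not P = True -> False = False
Thus (A) is false.

(B): This is not (P -> not (not Q xor P)).

not Q = not False = True
not Q xor P = True xor True = False
not (not Q xor P) = not False = True
P -> not (not Q xor P) = True -> True = True
not (P -> not (not Q xor P)) = not True = False
So (B) is false.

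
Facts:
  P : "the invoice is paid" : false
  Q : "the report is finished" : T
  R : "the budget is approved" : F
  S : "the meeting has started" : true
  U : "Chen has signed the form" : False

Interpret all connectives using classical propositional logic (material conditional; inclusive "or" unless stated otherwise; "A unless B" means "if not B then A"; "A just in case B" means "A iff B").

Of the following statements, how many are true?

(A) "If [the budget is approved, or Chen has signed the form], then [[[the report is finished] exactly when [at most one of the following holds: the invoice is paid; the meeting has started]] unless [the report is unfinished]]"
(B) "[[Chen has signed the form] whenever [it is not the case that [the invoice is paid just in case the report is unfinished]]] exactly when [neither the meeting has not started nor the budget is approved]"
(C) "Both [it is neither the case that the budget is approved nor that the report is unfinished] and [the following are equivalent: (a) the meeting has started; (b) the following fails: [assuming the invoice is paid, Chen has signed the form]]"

(A): This is (R ∨ U) → ((Q ↔ (P ↑ S)) ∨ ¬Q).

R ∨ U = F ∨ F = F
P ↑ S = F ↑ T = T
Q ↔ (P ↑ S) = T ↔ T = T
¬Q = ¬T = F
(Q ↔ (P ↑ S)) ∨ ¬Q = T ∨ F = T
(R ∨ U) → ((Q ↔ (P ↑ S)) ∨ ¬Q) = F → T = T
So (A) is true.

(B): This is (¬(P ↔ ¬Q) → U) ↔ (¬S ↓ R).

¬Q = ¬T = F
P ↔ ¬Q = F ↔ F = T
¬(P ↔ ¬Q) = ¬T = F
¬(P ↔ ¬Q) → U = F → F = T
¬S = ¬T = F
¬S ↓ R = F ↓ F = T
(¬(P ↔ ¬Q) → U) ↔ (¬S ↓ R) = T ↔ T = T
Hence (B) is true.

(C): This is (R ↓ ¬Q) ∧ (S ↔ ¬(P → U)).

¬Q = ¬T = F
R ↓ ¬Q = F ↓ F = T
P → U = F → F = T
¬(P → U) = ¬T = F
S ↔ ¬(P → U) = T ↔ F = F
(R ↓ ¬Q) ∧ (S ↔ ¬(P → U)) = T ∧ F = F
So (C) is false.

2 of the 3 statements are true ((A), (B)).

2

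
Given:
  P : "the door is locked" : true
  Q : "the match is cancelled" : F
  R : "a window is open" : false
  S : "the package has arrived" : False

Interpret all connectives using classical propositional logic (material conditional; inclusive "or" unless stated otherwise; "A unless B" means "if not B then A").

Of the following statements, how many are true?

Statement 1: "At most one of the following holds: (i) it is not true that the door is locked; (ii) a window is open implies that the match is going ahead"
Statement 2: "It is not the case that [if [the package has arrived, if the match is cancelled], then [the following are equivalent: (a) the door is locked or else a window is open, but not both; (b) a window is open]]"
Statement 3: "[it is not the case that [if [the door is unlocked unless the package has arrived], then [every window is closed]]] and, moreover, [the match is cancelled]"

2

Statement 1: In symbols: ¬P ↑ (R → ¬Q)

¬P = ¬T = F
¬Q = ¬F = T
R → ¬Q = F → T = T
¬P ↑ (R → ¬Q) = F ↑ T = T
Thus Statement 1 is true.

Statement 2: Parsed as ¬((Q → S) → ((P ⊕ R) ↔ R))

Q → S = F → F = T
P ⊕ R = T ⊕ F = T
(P ⊕ R) ↔ R = T ↔ F = F
(Q → S) → ((P ⊕ R) ↔ R) = T → F = F
¬((Q → S) → ((P ⊕ R) ↔ R)) = ¬F = T
Thus Statement 2 is true.

Statement 3: In symbols: ¬((¬P ∨ S) → ¬R) ∧ Q

¬P = ¬T = F
¬P ∨ S = F ∨ F = F
¬R = ¬F = T
(¬P ∨ S) → ¬R = F → T = T
¬((¬P ∨ S) → ¬R) = ¬T = F
¬((¬P ∨ S) → ¬R) ∧ Q = F ∧ F = F
So Statement 3 is false.

2 of the 3 statements are true.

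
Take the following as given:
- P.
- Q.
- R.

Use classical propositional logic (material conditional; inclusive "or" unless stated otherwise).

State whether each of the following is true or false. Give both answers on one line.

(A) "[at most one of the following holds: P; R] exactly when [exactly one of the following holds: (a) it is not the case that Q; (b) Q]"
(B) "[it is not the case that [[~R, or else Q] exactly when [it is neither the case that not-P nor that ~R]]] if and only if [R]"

(A) F; (B) F

(A): In symbols: (P nand R) iff (not Q xor Q)

P nand R = True nand True = False
not Q = not True = False
not Q xor Q = False xor True = True
(P nand R) iff (not Q xor Q) = False iff True = False
Hence (A) is false.

(B): Parsed as not ((not R or Q) iff (not P nor not R)) iff R

not R = not True = False
not R or Q = False or True = True
not P = not True = False
not R = not True = False
not P nor not R = False nor False = True
(not R or Q) iff (not P nor not R) = True iff True = True
not ((not R or Q) iff (not P nor not R)) = not True = False
not ((not R or Q) iff (not P nor not R)) iff R = False iff True = False
So (B) is false.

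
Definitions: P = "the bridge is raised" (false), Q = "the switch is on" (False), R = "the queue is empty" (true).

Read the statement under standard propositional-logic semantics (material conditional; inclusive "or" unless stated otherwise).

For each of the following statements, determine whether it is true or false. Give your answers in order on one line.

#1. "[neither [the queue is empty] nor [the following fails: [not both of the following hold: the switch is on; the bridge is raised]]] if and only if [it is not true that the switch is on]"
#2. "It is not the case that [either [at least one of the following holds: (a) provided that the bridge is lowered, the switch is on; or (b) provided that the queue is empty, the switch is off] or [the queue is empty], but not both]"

#1 False / #2 True

#1: Parsed as (R nor not (Q nand P)) iff not Q

Q nand P = False nand False = True
not (Q nand P) = not True = False
R nor not (Q nand P) = True nor False = False
not Q = not False = True
(R nor not (Q nand P)) iff not Q = False iff True = False
Thus #1 is false.

#2: In symbols: not (((not P -> Q) or (R -> not Q)) xor R)

not P = not False = True
not P -> Q = True -> False = False
not Q = not False = True
R -> not Q = True -> True = True
(not P -> Q) or (R -> not Q) = False or True = True
((not P -> Q) or (R -> not Q)) xor R = True xor True = False
not (((not P -> Q) or (R -> not Q)) xor R) = not False = True
Thus #2 is true.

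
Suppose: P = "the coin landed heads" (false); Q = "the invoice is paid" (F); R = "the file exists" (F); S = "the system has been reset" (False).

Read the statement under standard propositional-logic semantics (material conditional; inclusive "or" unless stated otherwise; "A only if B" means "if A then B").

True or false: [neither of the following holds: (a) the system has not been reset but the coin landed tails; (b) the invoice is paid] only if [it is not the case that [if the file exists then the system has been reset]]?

True.

This is ((¬S ∧ ¬P) ↓ Q) → ¬(R → S).

¬S = ¬F = T
¬P = ¬F = T
¬S ∧ ¬P = T ∧ T = T
(¬S ∧ ¬P) ↓ Q = T ↓ F = F
R → S = F → F = T
¬(R → S) = ¬T = F
((¬S ∧ ¬P) ↓ Q) → ¬(R → S) = F → F = T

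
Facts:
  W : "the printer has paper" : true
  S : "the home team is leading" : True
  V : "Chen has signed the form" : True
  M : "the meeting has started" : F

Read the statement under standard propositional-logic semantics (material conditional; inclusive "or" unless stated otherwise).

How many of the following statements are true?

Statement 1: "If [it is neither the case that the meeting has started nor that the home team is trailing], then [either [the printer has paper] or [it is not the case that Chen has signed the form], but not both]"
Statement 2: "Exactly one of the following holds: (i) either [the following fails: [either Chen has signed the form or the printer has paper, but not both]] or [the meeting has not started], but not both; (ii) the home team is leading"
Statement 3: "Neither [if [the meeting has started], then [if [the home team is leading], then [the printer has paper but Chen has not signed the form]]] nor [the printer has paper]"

2

Statement 1: In symbols: (M nor ~S) -> (W xor ~V)

~S = ~T = F
M nor ~S = F nor F = T
~V = ~T = F
W xor ~V = T xor F = T
(M nor ~S) -> (W xor ~V) = T -> T = T
Thus Statement 1 is true.

Statement 2: Parsed as (~(V xor W) xor ~M) xor S

V xor W = T xor T = F
~(V xor W) = ~F = T
~M = ~F = T
~(V xor W) xor ~M = T xor T = F
(~(V xor W) xor ~M) xor S = F xor T = T
Hence Statement 2 is true.

Statement 3: Formalization: (M -> (S -> (W & ~V))) nor W

~V = ~T = F
W & ~V = T & F = F
S -> (W & ~V) = T -> F = F
M -> (S -> (W & ~V)) = F -> F = T
(M -> (S -> (W & ~V))) nor W = T nor T = F
Hence Statement 3 is false.

2 of the 3 statements are true.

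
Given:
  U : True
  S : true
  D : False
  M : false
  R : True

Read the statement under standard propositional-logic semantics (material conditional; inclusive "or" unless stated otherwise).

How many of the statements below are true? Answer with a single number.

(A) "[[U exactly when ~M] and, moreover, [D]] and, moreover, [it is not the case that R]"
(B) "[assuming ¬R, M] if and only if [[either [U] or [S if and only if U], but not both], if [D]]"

(A): This is ((U iff not M) and D) and not R.

not M = not False = True
U iff not M = True iff True = True
(U iff not M) and D = True and False = False
not R = not True = False
((U iff not M) and D) and not R = False and False = False
Thus (A) is false.

(B): This is (not R -> M) iff (D -> (U xor (S iff U))).

not R = not True = False
not R -> M = False -> False = True
S iff U = True iff True = True
U xor (S iff U) = True xor True = False
D -> (U xor (S iff U)) = False -> False = True
(not R -> M) iff (D -> (U xor (S iff U))) = True iff True = True
Thus (B) is true.

Count: 1.

1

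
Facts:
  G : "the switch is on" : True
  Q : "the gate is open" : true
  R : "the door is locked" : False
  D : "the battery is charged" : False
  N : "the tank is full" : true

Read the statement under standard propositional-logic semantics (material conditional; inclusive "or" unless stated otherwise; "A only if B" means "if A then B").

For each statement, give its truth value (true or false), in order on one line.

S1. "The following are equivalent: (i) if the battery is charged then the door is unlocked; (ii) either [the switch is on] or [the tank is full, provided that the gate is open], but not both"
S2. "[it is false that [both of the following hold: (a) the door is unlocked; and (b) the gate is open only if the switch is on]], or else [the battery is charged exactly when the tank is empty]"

S1: This is (D → ¬R) ↔ (G ⊕ (Q → N)).

¬R = ¬F = T
D → ¬R = F → T = T
Q → N = T → T = T
G ⊕ (Q → N) = T ⊕ T = F
(D → ¬R) ↔ (G ⊕ (Q → N)) = T ↔ F = F
Hence S1 is false.

S2: This is ¬(¬R ∧ (Q → G)) ∨ (D ↔ ¬N).

¬R = ¬F = T
Q → G = T → T = T
¬R ∧ (Q → G) = T ∧ T = T
¬(¬R ∧ (Q → G)) = ¬T = F
¬N = ¬T = F
D ↔ ¬N = F ↔ F = T
¬(¬R ∧ (Q → G)) ∨ (D ↔ ¬N) = F ∨ T = T
So S2 is true.

S1 False; S2 True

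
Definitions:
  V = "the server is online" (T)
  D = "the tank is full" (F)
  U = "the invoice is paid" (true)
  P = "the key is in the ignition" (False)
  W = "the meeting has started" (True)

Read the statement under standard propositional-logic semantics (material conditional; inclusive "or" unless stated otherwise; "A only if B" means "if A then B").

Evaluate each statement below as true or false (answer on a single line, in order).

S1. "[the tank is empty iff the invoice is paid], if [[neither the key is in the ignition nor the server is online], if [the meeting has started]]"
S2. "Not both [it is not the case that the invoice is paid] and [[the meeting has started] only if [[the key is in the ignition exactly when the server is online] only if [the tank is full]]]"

S1 true, S2 true

S1: In symbols: (W -> (P nor V)) -> (~D <-> U)

P nor V = F nor T = F
W -> (P nor V) = T -> F = F
~D = ~F = T
~D <-> U = T <-> T = T
(W -> (P nor V)) -> (~D <-> U) = F -> T = T
Hence S1 is true.

S2: In symbols: ~U nand (W -> ((P <-> V) -> D))

~U = ~T = F
P <-> V = F <-> T = F
(P <-> V) -> D = F -> F = T
W -> ((P <-> V) -> D) = T -> T = T
~U nand (W -> ((P <-> V) -> D)) = F nand T = T
So S2 is true.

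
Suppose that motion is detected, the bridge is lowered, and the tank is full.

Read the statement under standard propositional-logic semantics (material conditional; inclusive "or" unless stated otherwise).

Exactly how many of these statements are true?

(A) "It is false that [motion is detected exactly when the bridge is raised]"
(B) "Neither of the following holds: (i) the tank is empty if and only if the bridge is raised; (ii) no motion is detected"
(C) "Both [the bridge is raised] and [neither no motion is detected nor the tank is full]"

Let M = "motion is detected" (True), P = "the bridge is raised" (False), N = "the tank is full" (True).

(A): This is not (M iff P).

M iff P = True iff False = False
not (M iff P) = not False = True
So (A) is true.

(B): Parsed as (not N iff P) nor not M

not N = not True = False
not N iff P = False iff False = True
not M = not True = False
(not N iff P) nor not M = True nor False = False
Thus (B) is false.

(C): In symbols: P and (not M nor N)

not M = not True = False
not M nor N = False nor True = False
P and (not M nor N) = False and False = False
Thus (C) is false.

True statements: 1 ((A)).

1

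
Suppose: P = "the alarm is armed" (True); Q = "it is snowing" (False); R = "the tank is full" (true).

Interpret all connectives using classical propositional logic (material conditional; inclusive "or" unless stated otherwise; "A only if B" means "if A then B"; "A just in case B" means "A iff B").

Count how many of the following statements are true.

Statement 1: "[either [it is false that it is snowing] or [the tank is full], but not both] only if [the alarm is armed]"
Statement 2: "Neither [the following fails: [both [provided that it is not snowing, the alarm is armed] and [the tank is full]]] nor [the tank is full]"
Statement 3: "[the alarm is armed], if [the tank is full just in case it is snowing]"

Statement 1: Parsed as (not Q xor R) -> P

not Q = not False = True
not Q xor R = True xor True = False
(not Q xor R) -> P = False -> True = True
Hence Statement 1 is true.

Statement 2: Parsed as not ((not Q -> P) and R) nor R

not Q = not False = True
not Q -> P = True -> True = True
(not Q -> P) and R = True and True = True
not ((not Q -> P) and R) = not True = False
not ((not Q -> P) and R) nor R = False nor True = False
Thus Statement 2 is false.

Statement 3: Formalization: (R iff Q) -> P

R iff Q = True iff False = False
(R iff Q) -> P = False -> True = True
Hence Statement 3 is true.

True statements: 2 (Statement 1, Statement 3).

2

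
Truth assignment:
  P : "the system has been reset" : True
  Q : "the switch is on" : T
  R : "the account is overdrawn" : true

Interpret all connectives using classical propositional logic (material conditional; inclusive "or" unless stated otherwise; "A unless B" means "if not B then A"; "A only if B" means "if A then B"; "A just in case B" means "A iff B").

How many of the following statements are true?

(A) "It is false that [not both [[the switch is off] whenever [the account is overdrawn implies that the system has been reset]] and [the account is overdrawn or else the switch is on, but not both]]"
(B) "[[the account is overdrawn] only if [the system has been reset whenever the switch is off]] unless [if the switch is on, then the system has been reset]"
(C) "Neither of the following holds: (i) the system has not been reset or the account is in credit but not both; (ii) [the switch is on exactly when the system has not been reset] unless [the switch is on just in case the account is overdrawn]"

1

(A): In symbols: not (((R -> P) -> not Q) nand (R xor Q))

R -> P = True -> True = True
not Q = not True = False
(R -> P) -> not Q = True -> False = False
R xor Q = True xor True = False
((R -> P) -> not Q) nand (R xor Q) = False nand False = True
not (((R -> P) -> not Q) nand (R xor Q)) = not True = False
Thus (A) is false.

(B): In symbols: (R -> (not Q -> P)) or (Q -> P)

not Q = not True = False
not Q -> P = False -> True = True
R -> (not Q -> P) = True -> True = True
Q -> P = True -> True = True
(R -> (not Q -> P)) or (Q -> P) = True or True = True
Hence (B) is true.

(C): Formalization: (not P xor not R) nor ((Q iff not P) or (Q iff R))

not P = not True = False
not R = not True = False
not P xor not R = False xor False = False
not P = not True = False
Q iff not P = True iff False = False
Q iff R = True iff True = True
(Q iff not P) or (Q iff R) = False or True = True
(not P xor not R) nor ((Q iff not P) or (Q iff R)) = False nor True = False
Thus (C) is false.

True statements: 1 ((B)).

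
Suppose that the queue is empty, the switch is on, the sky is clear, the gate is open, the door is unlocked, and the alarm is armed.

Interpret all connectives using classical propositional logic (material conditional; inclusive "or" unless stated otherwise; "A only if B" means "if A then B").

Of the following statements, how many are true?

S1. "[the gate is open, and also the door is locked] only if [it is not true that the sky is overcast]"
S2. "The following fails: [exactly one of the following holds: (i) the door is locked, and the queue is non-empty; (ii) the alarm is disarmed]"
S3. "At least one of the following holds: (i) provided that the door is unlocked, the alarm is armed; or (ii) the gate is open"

3

Let G = "the gate is open" (T), R = "the door is locked" (F), D = "the sky is overcast" (F), W = "the queue is empty" (T), K = "the alarm is armed" (T).

S1: In symbols: (G ∧ R) → ¬D

G ∧ R = T ∧ F = F
¬D = ¬F = T
(G ∧ R) → ¬D = F → T = T
So S1 is true.

S2: This is ¬((R ∧ ¬W) ⊕ ¬K).

¬W = ¬T = F
R ∧ ¬W = F ∧ F = F
¬K = ¬T = F
(R ∧ ¬W) ⊕ ¬K = F ⊕ F = F
¬((R ∧ ¬W) ⊕ ¬K) = ¬F = T
So S2 is true.

S3: In symbols: (¬R → K) ∨ G

¬R = ¬F = T
¬R → K = T → T = T
(¬R → K) ∨ G = T ∨ T = T
Thus S3 is true.

True statements: 3 (S1, S2, S3).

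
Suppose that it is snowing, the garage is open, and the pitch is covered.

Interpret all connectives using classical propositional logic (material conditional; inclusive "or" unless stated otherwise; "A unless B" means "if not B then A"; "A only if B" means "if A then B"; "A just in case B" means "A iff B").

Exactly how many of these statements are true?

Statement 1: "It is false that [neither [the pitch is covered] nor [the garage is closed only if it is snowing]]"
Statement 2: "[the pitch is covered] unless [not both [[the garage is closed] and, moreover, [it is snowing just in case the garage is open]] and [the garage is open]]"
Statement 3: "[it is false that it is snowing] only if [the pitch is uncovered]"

3

Let D = "the pitch is covered" (T), K = "the garage is closed" (F), U = "it is snowing" (T).

Statement 1: Parsed as ¬(D ↓ (K → U))

K → U = F → T = T
D ↓ (K → U) = T ↓ T = F
¬(D ↓ (K → U)) = ¬F = T
Hence Statement 1 is true.

Statement 2: This is D ∨ ((K ∧ (U ↔ ¬K)) ↑ ¬K).

¬K = ¬F = T
U ↔ ¬K = T ↔ T = T
K ∧ (U ↔ ¬K) = F ∧ T = F
¬K = ¬F = T
(K ∧ (U ↔ ¬K)) ↑ ¬K = F ↑ T = T
D ∨ ((K ∧ (U ↔ ¬K)) ↑ ¬K) = T ∨ T = T
Thus Statement 2 is true.

Statement 3: Formalization: ¬U → ¬D

¬U = ¬T = F
¬D = ¬T = F
¬U → ¬D = F → F = T
So Statement 3 is true.

3 of the 3 statements are true.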